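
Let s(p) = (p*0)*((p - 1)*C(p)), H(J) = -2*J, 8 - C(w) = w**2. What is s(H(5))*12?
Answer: 0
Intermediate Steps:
C(w) = 8 - w**2
s(p) = 0 (s(p) = (p*0)*((p - 1)*(8 - p**2)) = 0*((-1 + p)*(8 - p**2)) = 0)
s(H(5))*12 = 0*12 = 0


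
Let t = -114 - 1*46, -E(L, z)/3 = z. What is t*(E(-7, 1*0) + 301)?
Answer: -48160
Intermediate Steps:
E(L, z) = -3*z
t = -160 (t = -114 - 46 = -160)
t*(E(-7, 1*0) + 301) = -160*(-3*0 + 301) = -160*(0 + 301) = -160*301 = -48160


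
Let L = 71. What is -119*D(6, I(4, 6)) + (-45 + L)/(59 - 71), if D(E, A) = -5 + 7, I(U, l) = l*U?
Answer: -1441/6 ≈ -240.17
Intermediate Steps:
I(U, l) = U*l
D(E, A) = 2
-119*D(6, I(4, 6)) + (-45 + L)/(59 - 71) = -119*2 + (-45 + 71)/(59 - 71) = -238 + 26/(-12) = -238 + 26*(-1/12) = -238 - 13/6 = -1441/6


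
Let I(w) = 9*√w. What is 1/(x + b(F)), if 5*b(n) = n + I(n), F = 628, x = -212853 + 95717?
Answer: -731315/85571447959 - 45*√157/171142895918 ≈ -8.5495e-6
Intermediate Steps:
x = -117136
b(n) = n/5 + 9*√n/5 (b(n) = (n + 9*√n)/5 = n/5 + 9*√n/5)
1/(x + b(F)) = 1/(-117136 + ((⅕)*628 + 9*√628/5)) = 1/(-117136 + (628/5 + 9*(2*√157)/5)) = 1/(-117136 + (628/5 + 18*√157/5)) = 1/(-585052/5 + 18*√157/5)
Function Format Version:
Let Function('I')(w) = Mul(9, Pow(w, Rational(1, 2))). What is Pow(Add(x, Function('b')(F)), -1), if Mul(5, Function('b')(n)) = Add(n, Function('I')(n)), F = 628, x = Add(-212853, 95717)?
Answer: Add(Rational(-731315, 85571447959), Mul(Rational(-45, 171142895918), Pow(157, Rational(1, 2)))) ≈ -8.5495e-6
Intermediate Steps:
x = -117136
Function('b')(n) = Add(Mul(Rational(1, 5), n), Mul(Rational(9, 5), Pow(n, Rational(1, 2)))) (Function('b')(n) = Mul(Rational(1, 5), Add(n, Mul(9, Pow(n, Rational(1, 2))))) = Add(Mul(Rational(1, 5), n), Mul(Rational(9, 5), Pow(n, Rational(1, 2)))))
Pow(Add(x, Function('b')(F)), -1) = Pow(Add(-117136, Add(Mul(Rational(1, 5), 628), Mul(Rational(9, 5), Pow(628, Rational(1, 2))))), -1) = Pow(Add(-117136, Add(Rational(628, 5), Mul(Rational(9, 5), Mul(2, Pow(157, Rational(1, 2)))))), -1) = Pow(Add(-117136, Add(Rational(628, 5), Mul(Rational(18, 5), Pow(157, Rational(1, 2))))), -1) = Pow(Add(Rational(-585052, 5), Mul(Rational(18, 5), Pow(157, Rational(1, 2)))), -1)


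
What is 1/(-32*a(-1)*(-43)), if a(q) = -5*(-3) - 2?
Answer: 1/17888 ≈ 5.5903e-5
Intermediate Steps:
a(q) = 13 (a(q) = 15 - 2 = 13)
1/(-32*a(-1)*(-43)) = 1/(-32*13*(-43)) = 1/(-416*(-43)) = 1/17888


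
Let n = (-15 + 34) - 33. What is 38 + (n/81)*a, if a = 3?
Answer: 1012/27 ≈ 37.482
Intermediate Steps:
n = -14 (n = 19 - 33 = -14)
38 + (n/81)*a = 38 - 14/81*3 = 38 - 14/27 = 1012/27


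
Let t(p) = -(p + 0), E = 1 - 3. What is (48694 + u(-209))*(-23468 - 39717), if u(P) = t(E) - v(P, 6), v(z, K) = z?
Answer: -3090062425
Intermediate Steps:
E = -2
t(p) = -p
u(P) = 2 - P (u(P) = -1*(-2) - P = 2 - P)
(48694 + u(-209))*(-23468 - 39717) = (48694 + (2 - 1*(-209)))*(-23468 - 39717) = (48694 + (2 + 209))*(-63185) = (48694 + 211)*(-63185) = 48905*(-63185) = -3090062425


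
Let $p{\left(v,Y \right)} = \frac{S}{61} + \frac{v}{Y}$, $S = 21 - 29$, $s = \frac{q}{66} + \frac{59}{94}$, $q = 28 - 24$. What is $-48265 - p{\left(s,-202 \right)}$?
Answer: $- \frac{1844820422593}{38222844} \approx -48265.0$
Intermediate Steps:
$q = 4$
$s = \frac{2135}{3102}$ ($s = \frac{4}{66} + \frac{59}{94} = 4 \cdot \frac{1}{66} + 59 \cdot \frac{1}{94} = \frac{2}{33} + \frac{59}{94} = \frac{2135}{3102} \approx 0.68827$)
$S = -8$ ($S = 21 - 29 = -8$)
$p{\left(v,Y \right)} = - \frac{8}{61} + \frac{v}{Y}$
$-48265 - p{\left(s,-202 \right)} = -48265 - \left(- \frac{8}{61} + \frac{2135}{3102 \left(-202\right)}\right) = -48265 - \left(- \frac{8}{61} + \frac{2135}{3102} \left(- \frac{1}{202}\right)\right) = -48265 - \left(- \frac{8}{61} - \frac{2135}{626604}\right) = -48265 - - \frac{5143067}{38222844} = -48265 + \frac{5143067}{38222844} = - \frac{1844820422593}{38222844}$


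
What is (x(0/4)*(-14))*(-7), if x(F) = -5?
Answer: -490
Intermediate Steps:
(x(0/4)*(-14))*(-7) = -5*(-14)*(-7) = 70*(-7) = -490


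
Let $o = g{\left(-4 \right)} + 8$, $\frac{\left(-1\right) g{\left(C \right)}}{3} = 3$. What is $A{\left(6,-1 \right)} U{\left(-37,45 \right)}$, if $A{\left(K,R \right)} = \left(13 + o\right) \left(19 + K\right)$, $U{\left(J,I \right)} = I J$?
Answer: $-499500$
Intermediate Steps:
$g{\left(C \right)} = -9$ ($g{\left(C \right)} = \left(-3\right) 3 = -9$)
$o = -1$ ($o = -9 + 8 = -1$)
$A{\left(K,R \right)} = 228 + 12 K$ ($A{\left(K,R \right)} = \left(13 - 1\right) \left(19 + K\right) = 12 \left(19 + K\right) = 228 + 12 K$)
$A{\left(6,-1 \right)} U{\left(-37,45 \right)} = \left(228 + 12 \cdot 6\right) 45 \left(-37\right) = \left(228 + 72\right) \left(-1665\right) = 300 \left(-1665\right) = -499500$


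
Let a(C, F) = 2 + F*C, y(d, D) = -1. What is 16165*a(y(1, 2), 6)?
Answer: -64660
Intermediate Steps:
a(C, F) = 2 + C*F
16165*a(y(1, 2), 6) = 16165*(2 - 1*6) = 16165*(2 - 6) = 16165*(-4) = -64660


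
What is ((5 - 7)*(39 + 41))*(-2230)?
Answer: 356800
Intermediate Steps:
((5 - 7)*(39 + 41))*(-2230) = -2*80*(-2230) = -160*(-2230) = 356800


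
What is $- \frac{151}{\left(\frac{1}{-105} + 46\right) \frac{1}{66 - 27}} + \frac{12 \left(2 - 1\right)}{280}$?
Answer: $- \frac{43269663}{338030} \approx -128.01$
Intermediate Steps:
$- \frac{151}{\left(\frac{1}{-105} + 46\right) \frac{1}{66 - 27}} + \frac{12 \left(2 - 1\right)}{280} = - \frac{151}{\left(- \frac{1}{105} + 46\right) \frac{1}{39}} + 12 \cdot 1 \cdot \frac{1}{280} = - \frac{151}{\frac{4829}{105} \cdot \frac{1}{39}} + 12 \cdot \frac{1}{280} = - \frac{151}{\frac{4829}{4095}} + \frac{3}{70} = \left(-151\right) \frac{4095}{4829} + \frac{3}{70} = - \frac{618345}{4829} + \frac{3}{70} = - \frac{43269663}{338030}$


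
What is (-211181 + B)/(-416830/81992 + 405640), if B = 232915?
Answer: 891007064/16629409025 ≈ 0.053580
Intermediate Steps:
(-211181 + B)/(-416830/81992 + 405640) = (-211181 + 232915)/(-416830/81992 + 405640) = 21734/(-416830*1/81992 + 405640) = 21734/(-208415/40996 + 405640) = 21734/(16629409025/40996) = 21734*(40996/16629409025) = 891007064/16629409025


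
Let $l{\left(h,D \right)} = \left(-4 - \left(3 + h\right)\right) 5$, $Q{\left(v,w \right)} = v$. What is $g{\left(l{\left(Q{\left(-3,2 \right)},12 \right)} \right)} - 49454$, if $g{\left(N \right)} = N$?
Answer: $-49474$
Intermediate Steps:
$l{\left(h,D \right)} = -35 - 5 h$ ($l{\left(h,D \right)} = \left(-7 - h\right) 5 = -35 - 5 h$)
$g{\left(l{\left(Q{\left(-3,2 \right)},12 \right)} \right)} - 49454 = \left(-35 - -15\right) - 49454 = \left(-35 + 15\right) - 49454 = -20 - 49454 = -49474$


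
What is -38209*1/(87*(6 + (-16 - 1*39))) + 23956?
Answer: 102162637/4263 ≈ 23965.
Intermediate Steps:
-38209*1/(87*(6 + (-16 - 1*39))) + 23956 = -38209*1/(87*(6 + (-16 - 39))) + 23956 = -38209*1/(87*(6 - 55)) + 23956 = -38209/(87*(-49)) + 23956 = -38209/(-4263) + 23956 = -38209*(-1/4263) + 23956 = 38209/4263 + 23956 = 102162637/4263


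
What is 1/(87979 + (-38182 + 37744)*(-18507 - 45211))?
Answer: 1/27996463 ≈ 3.5719e-8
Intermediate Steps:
1/(87979 + (-38182 + 37744)*(-18507 - 45211)) = 1/(87979 - 438*(-63718)) = 1/(87979 + 27908484) = 1/27996463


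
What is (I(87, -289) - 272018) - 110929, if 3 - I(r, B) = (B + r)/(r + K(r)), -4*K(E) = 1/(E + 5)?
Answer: -12259877824/32015 ≈ -3.8294e+5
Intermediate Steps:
K(E) = -1/(4*(5 + E)) (K(E) = -1/(4*(E + 5)) = -1/(4*(5 + E)))
I(r, B) = 3 - (B + r)/(r - 1/(20 + 4*r))
(I(87, -289) - 272018) - 110929 = ((-3 + 4*(5 + 87)*(-1*(-289) + 2*87))/(-1 + 4*87*(5 + 87)) - 272018) - 110929 = ((-3 + 4*92*(289 + 174))/(-1 + 4*87*92) - 272018) - 110929 = ((-3 + 4*92*463)/(-1 + 32016) - 272018) - 110929 = ((-3 + 170384)/32015 - 272018) - 110929 = ((1/32015)*170381 - 272018) - 110929 = (170381/32015 - 272018) - 110929 = -8708485889/32015 - 110929 = -12259877824/32015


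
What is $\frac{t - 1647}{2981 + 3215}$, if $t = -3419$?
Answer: $- \frac{2533}{3098} \approx -0.81762$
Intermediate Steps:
$\frac{t - 1647}{2981 + 3215} = \frac{-3419 - 1647}{2981 + 3215} = - \frac{5066}{6196} = \left(-5066\right) \frac{1}{6196} = - \frac{2533}{3098}$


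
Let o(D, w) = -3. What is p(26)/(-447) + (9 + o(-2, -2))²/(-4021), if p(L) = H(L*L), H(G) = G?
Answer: -2734288/1797387 ≈ -1.5213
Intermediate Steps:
p(L) = L² (p(L) = L*L = L²)
p(26)/(-447) + (9 + o(-2, -2))²/(-4021) = 26²/(-447) + (9 - 3)²/(-4021) = 676*(-1/447) + 6²*(-1/4021) = -676/447 + 36*(-1/4021) = -676/447 - 36/4021 = -2734288/1797387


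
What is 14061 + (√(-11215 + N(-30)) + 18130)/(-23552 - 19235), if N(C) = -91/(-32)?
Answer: 601609877/42787 - I*√717578/342296 ≈ 14061.0 - 0.0024748*I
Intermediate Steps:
N(C) = 91/32 (N(C) = -91*(-1/32) = 91/32)
14061 + (√(-11215 + N(-30)) + 18130)/(-23552 - 19235) = 14061 + (√(-11215 + 91/32) + 18130)/(-23552 - 19235) = 14061 + (√(-358789/32) + 18130)/(-42787) = 14061 + (I*√717578/8 + 18130)*(-1/42787) = 14061 + (18130 + I*√717578/8)*(-1/42787) = 14061 + (-18130/42787 - I*√717578/342296) = 601609877/42787 - I*√717578/342296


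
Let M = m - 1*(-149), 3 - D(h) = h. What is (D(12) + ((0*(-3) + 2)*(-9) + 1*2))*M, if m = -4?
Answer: -3625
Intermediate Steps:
D(h) = 3 - h
M = 145 (M = -4 - 1*(-149) = -4 + 149 = 145)
(D(12) + ((0*(-3) + 2)*(-9) + 1*2))*M = ((3 - 1*12) + ((0*(-3) + 2)*(-9) + 1*2))*145 = ((3 - 12) + ((0 + 2)*(-9) + 2))*145 = (-9 + (2*(-9) + 2))*145 = (-9 + (-18 + 2))*145 = (-9 - 16)*145 = -25*145 = -3625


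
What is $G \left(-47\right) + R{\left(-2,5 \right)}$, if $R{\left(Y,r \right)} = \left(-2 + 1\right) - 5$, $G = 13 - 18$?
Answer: $229$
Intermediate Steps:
$G = -5$ ($G = 13 - 18 = -5$)
$R{\left(Y,r \right)} = -6$ ($R{\left(Y,r \right)} = -1 - 5 = -6$)
$G \left(-47\right) + R{\left(-2,5 \right)} = \left(-5\right) \left(-47\right) - 6 = 235 - 6 = 229$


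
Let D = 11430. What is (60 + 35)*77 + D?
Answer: 18745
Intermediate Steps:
(60 + 35)*77 + D = (60 + 35)*77 + 11430 = 95*77 + 11430 = 7315 + 11430 = 18745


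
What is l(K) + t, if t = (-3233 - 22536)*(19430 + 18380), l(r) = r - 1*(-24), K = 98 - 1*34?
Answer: -974325802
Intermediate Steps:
K = 64 (K = 98 - 34 = 64)
l(r) = 24 + r (l(r) = r + 24 = 24 + r)
t = -974325890 (t = -25769*37810 = -974325890)
l(K) + t = (24 + 64) - 974325890 = 88 - 974325890 = -974325802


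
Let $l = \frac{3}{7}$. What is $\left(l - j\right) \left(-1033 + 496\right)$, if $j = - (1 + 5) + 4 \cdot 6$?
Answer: $\frac{66051}{7} \approx 9435.9$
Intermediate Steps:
$l = \frac{3}{7}$ ($l = 3 \cdot \frac{1}{7} = \frac{3}{7} \approx 0.42857$)
$j = 18$ ($j = \left(-1\right) 6 + 24 = -6 + 24 = 18$)
$\left(l - j\right) \left(-1033 + 496\right) = \left(\frac{3}{7} - 18\right) \left(-1033 + 496\right) = \left(\frac{3}{7} - 18\right) \left(-537\right) = \left(- \frac{123}{7}\right) \left(-537\right) = \frac{66051}{7}$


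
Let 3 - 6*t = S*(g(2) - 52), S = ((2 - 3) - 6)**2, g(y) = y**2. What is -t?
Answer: -785/2 ≈ -392.50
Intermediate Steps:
S = 49 (S = (-1 - 6)**2 = (-7)**2 = 49)
t = 785/2 (t = 1/2 - 49*(2**2 - 52)/6 = 1/2 - 49*(4 - 52)/6 = 1/2 - 49*(-48)/6 = 1/2 - 1/6*(-2352) = 1/2 + 392 = 785/2 ≈ 392.50)
-t = -1*785/2 = -785/2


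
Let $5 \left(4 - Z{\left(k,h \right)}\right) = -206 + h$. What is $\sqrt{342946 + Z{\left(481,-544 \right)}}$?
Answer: $10 \sqrt{3431} \approx 585.75$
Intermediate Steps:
$Z{\left(k,h \right)} = \frac{226}{5} - \frac{h}{5}$ ($Z{\left(k,h \right)} = 4 - \frac{-206 + h}{5} = 4 - \left(- \frac{206}{5} + \frac{h}{5}\right) = \frac{226}{5} - \frac{h}{5}$)
$\sqrt{342946 + Z{\left(481,-544 \right)}} = \sqrt{342946 + \left(\frac{226}{5} - - \frac{544}{5}\right)} = \sqrt{342946 + \left(\frac{226}{5} + \frac{544}{5}\right)} = \sqrt{342946 + 154} = \sqrt{343100} = 10 \sqrt{3431}$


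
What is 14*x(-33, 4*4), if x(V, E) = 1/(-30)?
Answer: -7/15 ≈ -0.46667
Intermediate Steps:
x(V, E) = -1/30
14*x(-33, 4*4) = 14*(-1/30) = -7/15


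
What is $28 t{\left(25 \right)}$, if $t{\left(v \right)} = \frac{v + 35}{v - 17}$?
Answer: $210$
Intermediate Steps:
$t{\left(v \right)} = \frac{35 + v}{-17 + v}$
$28 t{\left(25 \right)} = 28 \frac{35 + 25}{-17 + 25} = 28 \cdot \frac{1}{8} \cdot 60 = 28 \cdot \frac{15}{2} = 210$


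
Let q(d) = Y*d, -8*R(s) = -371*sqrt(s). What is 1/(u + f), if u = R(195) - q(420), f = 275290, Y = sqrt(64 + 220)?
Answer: 8/(2202320 - 6720*sqrt(71) + 371*sqrt(195)) ≈ 3.7194e-6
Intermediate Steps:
Y = 2*sqrt(71) (Y = sqrt(284) = 2*sqrt(71) ≈ 16.852)
R(s) = 371*sqrt(s)/8 (R(s) = -(-371)*sqrt(s)/8 = 371*sqrt(s)/8)
q(d) = 2*d*sqrt(71) (q(d) = (2*sqrt(71))*d = 2*d*sqrt(71))
u = -840*sqrt(71) + 371*sqrt(195)/8 (u = 371*sqrt(195)/8 - 2*420*sqrt(71) = 371*sqrt(195)/8 - 840*sqrt(71) = -840*sqrt(71) + 371*sqrt(195)/8 ≈ -6430.4)
1/(u + f) = 1/((-840*sqrt(71) + 371*sqrt(195)/8) + 275290) = 1/(275290 - 840*sqrt(71) + 371*sqrt(195)/8)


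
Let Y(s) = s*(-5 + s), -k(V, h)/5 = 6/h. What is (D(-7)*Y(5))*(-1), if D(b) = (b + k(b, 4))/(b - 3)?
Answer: 0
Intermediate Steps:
k(V, h) = -30/h
D(b) = (-15/2 + b)/(-3 + b) (D(b) = (b - 30/4)/(b - 3) = (b - 30*1/4)/(-3 + b) = (b - 15/2)/(-3 + b) = (-15/2 + b)/(-3 + b))
(D(-7)*Y(5))*(-1) = (((-15/2 - 7)/(-3 - 7))*(5*(-5 + 5)))*(-1) = ((-29/2/(-10))*(5*0))*(-1) = (-1/10*(-29/2)*0)*(-1) = ((29/20)*0)*(-1) = 0*(-1) = 0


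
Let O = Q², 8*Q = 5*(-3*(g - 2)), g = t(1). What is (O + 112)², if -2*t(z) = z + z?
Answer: 84511249/4096 ≈ 20633.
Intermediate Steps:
t(z) = -z (t(z) = -(z + z)/2 = -z)
g = -1 (g = -1*1 = -1)
Q = 45/8 (Q = (5*(-3*(-1 - 2)))/8 = (5*(-3*(-3)))/8 = (5*9)/8 = (⅛)*45 = 45/8 ≈ 5.6250)
O = 2025/64 (O = (45/8)² = 2025/64 ≈ 31.641)
(O + 112)² = (2025/64 + 112)² = (9193/64)² = 84511249/4096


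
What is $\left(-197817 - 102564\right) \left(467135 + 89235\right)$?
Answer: $-167122976970$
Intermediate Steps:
$\left(-197817 - 102564\right) \left(467135 + 89235\right) = \left(-197817 - 102564\right) 556370 = \left(-300381\right) 556370 = -167122976970$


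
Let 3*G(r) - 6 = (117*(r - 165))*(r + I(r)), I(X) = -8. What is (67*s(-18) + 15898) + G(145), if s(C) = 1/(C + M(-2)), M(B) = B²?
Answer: -1273507/14 ≈ -90965.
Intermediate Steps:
s(C) = 1/(4 + C) (s(C) = 1/(C + (-2)²) = 1/(C + 4) = 1/(4 + C))
G(r) = 2 + (-19305 + 117*r)*(-8 + r)/3 (G(r) = 2 + ((117*(r - 165))*(r - 8))/3 = 2 + ((117*(-165 + r))*(-8 + r))/3 = 2 + ((-19305 + 117*r)*(-8 + r))/3 = 2 + (-19305 + 117*r)*(-8 + r)/3)
(67*s(-18) + 15898) + G(145) = (67/(4 - 18) + 15898) + (51482 - 6747*145 + 39*145²) = (67/(-14) + 15898) + (51482 - 978315 + 39*21025) = (67*(-1/14) + 15898) + (51482 - 978315 + 819975) = (-67/14 + 15898) - 106858 = 222505/14 - 106858 = -1273507/14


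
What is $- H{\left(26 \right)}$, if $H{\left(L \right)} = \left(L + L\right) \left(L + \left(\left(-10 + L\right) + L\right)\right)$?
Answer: $-3536$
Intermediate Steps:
$H{\left(L \right)} = 2 L \left(-10 + 3 L\right)$ ($H{\left(L \right)} = 2 L \left(L + \left(-10 + 2 L\right)\right) = 2 L \left(-10 + 3 L\right)$)
$- H{\left(26 \right)} = - 2 \cdot 26 \left(-10 + 3 \cdot 26\right) = - 2 \cdot 26 \left(-10 + 78\right) = - 2 \cdot 26 \cdot 68 = \left(-1\right) 3536 = -3536$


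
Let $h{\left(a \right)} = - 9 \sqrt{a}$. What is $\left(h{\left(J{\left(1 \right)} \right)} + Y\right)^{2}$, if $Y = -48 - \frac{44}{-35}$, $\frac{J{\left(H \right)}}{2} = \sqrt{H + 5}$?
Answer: $\frac{\left(1636 + 315 \cdot 2^{\frac{3}{4}} \sqrt[4]{3}\right)^{2}}{1225} \approx 4444.0$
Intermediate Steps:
$J{\left(H \right)} = 2 \sqrt{5 + H}$ ($J{\left(H \right)} = 2 \sqrt{H + 5} = 2 \sqrt{5 + H}$)
$Y = - \frac{1636}{35}$ ($Y = -48 - 44 \left(- \frac{1}{35}\right) = -48 - - \frac{44}{35} = -48 + \frac{44}{35} = - \frac{1636}{35} \approx -46.743$)
$\left(h{\left(J{\left(1 \right)} \right)} + Y\right)^{2} = \left(- 9 \sqrt{2 \sqrt{5 + 1}} - \frac{1636}{35}\right)^{2} = \left(- 9 \sqrt{2 \sqrt{6}} - \frac{1636}{35}\right)^{2} = \left(- 9 \cdot 2^{\frac{3}{4}} \sqrt[4]{3} - \frac{1636}{35}\right)^{2} = \left(- \frac{1636}{35} - 9 \cdot 2^{\frac{3}{4}} \sqrt[4]{3}\right)^{2}$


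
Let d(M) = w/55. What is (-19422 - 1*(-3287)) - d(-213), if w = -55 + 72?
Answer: -887442/55 ≈ -16135.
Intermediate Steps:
w = 17
d(M) = 17/55
(-19422 - 1*(-3287)) - d(-213) = (-19422 - 1*(-3287)) - 1*17/55 = (-19422 + 3287) - 17/55 = -16135 - 17/55 = -887442/55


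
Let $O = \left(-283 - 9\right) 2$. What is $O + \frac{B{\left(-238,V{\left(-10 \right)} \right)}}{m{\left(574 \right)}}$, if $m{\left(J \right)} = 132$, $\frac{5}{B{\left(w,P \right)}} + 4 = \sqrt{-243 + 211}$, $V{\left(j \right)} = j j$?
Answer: $- \frac{925061}{1584} - \frac{5 i \sqrt{2}}{1584} \approx -584.0 - 0.0044641 i$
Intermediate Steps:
$V{\left(j \right)} = j^{2}$
$B{\left(w,P \right)} = \frac{5}{-4 + 4 i \sqrt{2}}$ ($B{\left(w,P \right)} = \frac{5}{-4 + \sqrt{-243 + 211}} = \frac{5}{-4 + \sqrt{-32}} = \frac{5}{-4 + 4 i \sqrt{2}}$)
$O = -584$ ($O = \left(-292\right) 2 = -584$)
$O + \frac{B{\left(-238,V{\left(-10 \right)} \right)}}{m{\left(574 \right)}} = -584 + \frac{- \frac{5}{12} - \frac{5 i \sqrt{2}}{12}}{132} = -584 + \left(- \frac{5}{12} - \frac{5 i \sqrt{2}}{12}\right) \frac{1}{132} = -584 - \left(\frac{5}{1584} + \frac{5 i \sqrt{2}}{1584}\right) = - \frac{925061}{1584} - \frac{5 i \sqrt{2}}{1584}$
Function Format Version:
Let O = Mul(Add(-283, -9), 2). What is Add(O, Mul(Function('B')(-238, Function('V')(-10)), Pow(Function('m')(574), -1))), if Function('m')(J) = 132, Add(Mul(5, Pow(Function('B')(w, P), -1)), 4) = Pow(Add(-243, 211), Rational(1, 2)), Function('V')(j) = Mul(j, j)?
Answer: Add(Rational(-925061, 1584), Mul(Rational(-5, 1584), I, Pow(2, Rational(1, 2)))) ≈ Add(-584.00, Mul(-0.0044641, I))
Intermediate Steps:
Function('V')(j) = Pow(j, 2)
Function('B')(w, P) = Mul(5, Pow(Add(-4, Mul(4, I, Pow(2, Rational(1, 2)))), -1)) (Function('B')(w, P) = Mul(5, Pow(Add(-4, Pow(Add(-243, 211), Rational(1, 2))), -1)) = Mul(5, Pow(Add(-4, Pow(-32, Rational(1, 2))), -1)) = Mul(5, Pow(Add(-4, Mul(4, I, Pow(2, Rational(1, 2)))), -1)))
O = -584 (O = Mul(-292, 2) = -584)
Add(O, Mul(Function('B')(-238, Function('V')(-10)), Pow(Function('m')(574), -1))) = Add(-584, Mul(Add(Rational(-5, 12), Mul(Rational(-5, 12), I, Pow(2, Rational(1, 2)))), Pow(132, -1))) = Add(-584, Mul(Add(Rational(-5, 12), Mul(Rational(-5, 12), I, Pow(2, Rational(1, 2)))), Rational(1, 132))) = Add(-584, Add(Rational(-5, 1584), Mul(Rational(-5, 1584), I, Pow(2, Rational(1, 2))))) = Add(Rational(-925061, 1584), Mul(Rational(-5, 1584), I, Pow(2, Rational(1, 2))))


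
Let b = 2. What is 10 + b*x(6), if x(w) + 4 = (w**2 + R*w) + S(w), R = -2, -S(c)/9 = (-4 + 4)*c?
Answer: 50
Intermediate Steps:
S(c) = 0 (S(c) = -9*(-4 + 4)*c = -0*c = -9*0 = 0)
x(w) = -4 + w**2 - 2*w (x(w) = -4 + ((w**2 - 2*w) + 0) = -4 + (w**2 - 2*w) = -4 + w**2 - 2*w)
10 + b*x(6) = 10 + 2*(-4 + 6**2 - 2*6) = 10 + 2*(-4 + 36 - 12) = 10 + 2*20 = 10 + 40 = 50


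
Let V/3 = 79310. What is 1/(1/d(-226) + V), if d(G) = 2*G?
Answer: 452/107544359 ≈ 4.2029e-6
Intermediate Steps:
V = 237930 (V = 3*79310 = 237930)
1/(1/d(-226) + V) = 1/(1/(2*(-226)) + 237930) = 1/(1/(-452) + 237930) = 1/(-1/452 + 237930) = 1/(107544359/452) = 452/107544359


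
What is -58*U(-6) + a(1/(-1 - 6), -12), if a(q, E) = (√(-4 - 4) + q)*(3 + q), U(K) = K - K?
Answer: -20/49 + 40*I*√2/7 ≈ -0.40816 + 8.0812*I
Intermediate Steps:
U(K) = 0
a(q, E) = (3 + q)*(q + 2*I*√2) (a(q, E) = (√(-8) + q)*(3 + q) = (2*I*√2 + q)*(3 + q) = (q + 2*I*√2)*(3 + q) = (3 + q)*(q + 2*I*√2))
-58*U(-6) + a(1/(-1 - 6), -12) = -58*0 + ((1/(-1 - 6))² + 3/(-1 - 6) + 6*I*√2 + 2*I*√2/(-1 - 6)) = 0 + ((1/(-7))² + 3/(-7) + 6*I*√2 + 2*I*√2/(-7)) = 0 + ((-⅐)² + 3*(-⅐) + 6*I*√2 + 2*I*(-⅐)*√2) = 0 + (1/49 - 3/7 + 6*I*√2 - 2*I*√2/7) = 0 + (-20/49 + 40*I*√2/7) = -20/49 + 40*I*√2/7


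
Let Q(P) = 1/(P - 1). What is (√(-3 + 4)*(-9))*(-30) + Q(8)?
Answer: 1891/7 ≈ 270.14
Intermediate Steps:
Q(P) = 1/(-1 + P)
(√(-3 + 4)*(-9))*(-30) + Q(8) = (√(-3 + 4)*(-9))*(-30) + 1/(-1 + 8) = (√1*(-9))*(-30) + 1/7 = (1*(-9))*(-30) + ⅐ = -9*(-30) + ⅐ = 270 + ⅐ = 1891/7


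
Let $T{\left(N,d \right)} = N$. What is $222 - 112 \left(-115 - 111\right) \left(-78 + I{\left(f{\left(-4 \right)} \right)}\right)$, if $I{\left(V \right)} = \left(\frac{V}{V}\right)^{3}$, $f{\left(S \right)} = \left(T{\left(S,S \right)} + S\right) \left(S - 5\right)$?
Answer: $-1948802$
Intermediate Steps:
$f{\left(S \right)} = 2 S \left(-5 + S\right)$ ($f{\left(S \right)} = \left(S + S\right) \left(S - 5\right) = 2 S \left(-5 + S\right)$)
$I{\left(V \right)} = 1$ ($I{\left(V \right)} = 1^{3} = 1$)
$222 - 112 \left(-115 - 111\right) \left(-78 + I{\left(f{\left(-4 \right)} \right)}\right) = 222 - 112 \left(-115 - 111\right) \left(-78 + 1\right) = 222 - 112 \left(\left(-226\right) \left(-77\right)\right) = 222 - 1949024 = -1948802$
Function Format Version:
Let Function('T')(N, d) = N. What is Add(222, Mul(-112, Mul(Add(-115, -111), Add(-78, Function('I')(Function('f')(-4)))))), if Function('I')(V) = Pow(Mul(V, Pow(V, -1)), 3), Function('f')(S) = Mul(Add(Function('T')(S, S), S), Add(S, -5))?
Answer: -1948802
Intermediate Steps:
Function('f')(S) = Mul(2, S, Add(-5, S)) (Function('f')(S) = Mul(Add(S, S), Add(S, -5)) = Mul(Mul(2, S), Add(-5, S)) = Mul(2, S, Add(-5, S)))
Function('I')(V) = 1 (Function('I')(V) = Pow(1, 3) = 1)
Add(222, Mul(-112, Mul(Add(-115, -111), Add(-78, Function('I')(Function('f')(-4)))))) = Add(222, Mul(-112, Mul(Add(-115, -111), Add(-78, 1)))) = Add(222, Mul(-112, Mul(-226, -77))) = Add(222, Mul(-112, 17402)) = Add(222, -1949024) = -1948802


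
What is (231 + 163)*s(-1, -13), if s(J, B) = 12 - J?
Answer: 5122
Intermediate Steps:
(231 + 163)*s(-1, -13) = (231 + 163)*(12 - 1*(-1)) = 394*(12 + 1) = 394*13 = 5122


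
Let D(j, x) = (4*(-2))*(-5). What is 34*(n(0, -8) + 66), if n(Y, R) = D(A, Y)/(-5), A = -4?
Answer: 1972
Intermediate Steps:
D(j, x) = 40 (D(j, x) = -8*(-5) = 40)
n(Y, R) = -8 (n(Y, R) = 40/(-5) = 40*(-1/5) = -8)
34*(n(0, -8) + 66) = 34*(-8 + 66) = 34*58 = 1972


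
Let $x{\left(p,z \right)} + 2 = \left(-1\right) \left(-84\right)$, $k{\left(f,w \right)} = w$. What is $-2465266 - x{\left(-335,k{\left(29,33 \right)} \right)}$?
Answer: $-2465348$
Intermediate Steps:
$x{\left(p,z \right)} = 82$ ($x{\left(p,z \right)} = -2 - -84 = -2 + 84 = 82$)
$-2465266 - x{\left(-335,k{\left(29,33 \right)} \right)} = -2465266 - 82 = -2465348$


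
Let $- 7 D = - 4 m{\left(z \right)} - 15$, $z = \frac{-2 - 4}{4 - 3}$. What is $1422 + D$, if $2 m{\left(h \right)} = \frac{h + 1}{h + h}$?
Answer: $\frac{59819}{42} \approx 1424.3$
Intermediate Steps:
$z = -6$ ($z = - \frac{6}{1} = \left(-6\right) 1 = -6$)
$m{\left(h \right)} = \frac{1 + h}{4 h}$ ($m{\left(h \right)} = \frac{\left(h + 1\right) \frac{1}{h + h}}{2} = \frac{\left(1 + h\right) \frac{1}{2 h}}{2} = \frac{\frac{1}{2} \frac{1}{h} \left(1 + h\right)}{2} = \frac{1 + h}{4 h}$)
$D = \frac{95}{42}$ ($D = - \frac{- 4 \frac{1 - 6}{4 \left(-6\right)} - 15}{7} = - \frac{- 4 \cdot \frac{1}{4} \left(- \frac{1}{6}\right) \left(-5\right) - 15}{7} = - \frac{\left(-4\right) \frac{5}{24} - 15}{7} = - \frac{- \frac{5}{6} - 15}{7} = \left(- \frac{1}{7}\right) \left(- \frac{95}{6}\right) = \frac{95}{42} \approx 2.2619$)
$1422 + D = 1422 + \frac{95}{42} = \frac{59819}{42}$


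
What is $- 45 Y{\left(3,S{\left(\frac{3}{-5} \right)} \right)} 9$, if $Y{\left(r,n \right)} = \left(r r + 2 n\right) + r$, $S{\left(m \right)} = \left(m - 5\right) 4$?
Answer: $13284$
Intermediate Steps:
$S{\left(m \right)} = -20 + 4 m$ ($S{\left(m \right)} = \left(-5 + m\right) 4 = -20 + 4 m$)
$Y{\left(r,n \right)} = r + r^{2} + 2 n$ ($Y{\left(r,n \right)} = \left(r^{2} + 2 n\right) + r = r + r^{2} + 2 n$)
$- 45 Y{\left(3,S{\left(\frac{3}{-5} \right)} \right)} 9 = - 45 \left(3 + 3^{2} + 2 \left(-20 + 4 \frac{3}{-5}\right)\right) 9 = - 45 \left(3 + 9 + 2 \left(-20 + 4 \cdot 3 \left(- \frac{1}{5}\right)\right)\right) 9 = - 45 \left(3 + 9 + 2 \left(-20 + 4 \left(- \frac{3}{5}\right)\right)\right) 9 = - 45 \left(3 + 9 + 2 \left(-20 - \frac{12}{5}\right)\right) 9 = - 45 \left(3 + 9 + 2 \left(- \frac{112}{5}\right)\right) 9 = - 45 \left(3 + 9 - \frac{224}{5}\right) 9 = \left(-45\right) \left(- \frac{164}{5}\right) 9 = 1476 \cdot 9 = 13284$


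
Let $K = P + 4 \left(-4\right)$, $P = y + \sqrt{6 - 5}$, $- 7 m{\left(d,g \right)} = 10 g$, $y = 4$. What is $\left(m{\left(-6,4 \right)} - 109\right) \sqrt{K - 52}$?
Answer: $- \frac{2409 i \sqrt{7}}{7} \approx - 910.52 i$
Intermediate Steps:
$m{\left(d,g \right)} = - \frac{10 g}{7}$
$P = 5$ ($P = 4 + \sqrt{6 - 5} = 4 + \sqrt{1} = 4 + 1 = 5$)
$K = -11$ ($K = 5 + 4 \left(-4\right) = 5 - 16 = -11$)
$\left(m{\left(-6,4 \right)} - 109\right) \sqrt{K - 52} = \left(\left(- \frac{10}{7}\right) 4 - 109\right) \sqrt{-11 - 52} = \left(- \frac{40}{7} - 109\right) \sqrt{-63} = - \frac{803 \cdot 3 i \sqrt{7}}{7} = - \frac{2409 i \sqrt{7}}{7}$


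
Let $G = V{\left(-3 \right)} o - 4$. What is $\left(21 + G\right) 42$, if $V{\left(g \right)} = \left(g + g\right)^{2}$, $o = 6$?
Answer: $9786$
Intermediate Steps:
$V{\left(g \right)} = 4 g^{2}$ ($V{\left(g \right)} = \left(2 g\right)^{2} = 4 g^{2}$)
$G = 212$ ($G = 4 \left(-3\right)^{2} \cdot 6 - 4 = 4 \cdot 9 \cdot 6 - 4 = 36 \cdot 6 - 4 = 216 - 4 = 212$)
$\left(21 + G\right) 42 = \left(21 + 212\right) 42 = 233 \cdot 42 = 9786$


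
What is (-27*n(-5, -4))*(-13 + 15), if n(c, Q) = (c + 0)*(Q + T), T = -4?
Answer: -2160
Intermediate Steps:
n(c, Q) = c*(-4 + Q) (n(c, Q) = (c + 0)*(Q - 4) = c*(-4 + Q))
(-27*n(-5, -4))*(-13 + 15) = (-(-135)*(-4 - 4))*(-13 + 15) = -(-135)*(-8)*2 = -27*40*2 = -1080*2 = -2160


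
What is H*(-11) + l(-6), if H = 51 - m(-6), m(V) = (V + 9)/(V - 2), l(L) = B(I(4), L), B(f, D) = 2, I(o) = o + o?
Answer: -4505/8 ≈ -563.13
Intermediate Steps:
I(o) = 2*o
l(L) = 2
m(V) = (9 + V)/(-2 + V)
H = 411/8 (H = 51 - (9 - 6)/(-2 - 6) = 51 - 3/(-8) = 51 - (-1)*3/8 = 51 - 1*(-3/8) = 51 + 3/8 = 411/8 ≈ 51.375)
H*(-11) + l(-6) = (411/8)*(-11) + 2 = -4521/8 + 2 = -4505/8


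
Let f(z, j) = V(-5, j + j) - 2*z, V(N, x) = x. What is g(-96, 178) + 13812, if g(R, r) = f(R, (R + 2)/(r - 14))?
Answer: 574117/41 ≈ 14003.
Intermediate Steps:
f(z, j) = -2*z + 2*j (f(z, j) = (j + j) - 2*z = 2*j - 2*z = -2*z + 2*j)
g(R, r) = -2*R + 2*(2 + R)/(-14 + r) (g(R, r) = -2*R + 2*((R + 2)/(r - 14)) = -2*R + 2*((2 + R)/(-14 + r)) = -2*R + 2*(2 + R)/(-14 + r))
g(-96, 178) + 13812 = 2*(2 + 15*(-96) - 1*(-96)*178)/(-14 + 178) + 13812 = 2*(2 - 1440 + 17088)/164 + 13812 = 2*(1/164)*15650 + 13812 = 7825/41 + 13812 = 574117/41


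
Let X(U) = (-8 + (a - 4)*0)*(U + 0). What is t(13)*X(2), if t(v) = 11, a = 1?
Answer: -176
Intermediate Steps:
X(U) = -8*U (X(U) = (-8 + (1 - 4)*0)*(U + 0) = (-8 - 3*0)*U = (-8 + 0)*U = -8*U)
t(13)*X(2) = 11*(-8*2) = 11*(-16) = -176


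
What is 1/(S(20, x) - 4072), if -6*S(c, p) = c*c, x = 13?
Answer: -3/12416 ≈ -0.00024162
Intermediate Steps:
S(c, p) = -c²/6 (S(c, p) = -c*c/6 = -c²/6)
1/(S(20, x) - 4072) = 1/(-⅙*20² - 4072) = 1/(-⅙*400 - 4072) = 1/(-200/3 - 4072) = 1/(-12416/3) = -3/12416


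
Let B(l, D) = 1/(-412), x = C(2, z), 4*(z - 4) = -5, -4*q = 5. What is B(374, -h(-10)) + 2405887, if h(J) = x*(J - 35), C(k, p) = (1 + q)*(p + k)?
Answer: 991225443/412 ≈ 2.4059e+6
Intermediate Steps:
q = -5/4 (q = -1/4*5 = -5/4 ≈ -1.2500)
z = 11/4 (z = 4 + (1/4)*(-5) = 4 - 5/4 = 11/4 ≈ 2.7500)
C(k, p) = -k/4 - p/4 (C(k, p) = (1 - 5/4)*(p + k) = -(k + p)/4 = -k/4 - p/4)
x = -19/16 (x = -1/4*2 - 1/4*11/4 = -1/2 - 11/16 = -19/16 ≈ -1.1875)
h(J) = 665/16 - 19*J/16 (h(J) = -19*(J - 35)/16 = -19*(-35 + J)/16 = 665/16 - 19*J/16)
B(l, D) = -1/412
B(374, -h(-10)) + 2405887 = -1/412 + 2405887 = 991225443/412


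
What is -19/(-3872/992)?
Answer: 589/121 ≈ 4.8678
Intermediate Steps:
-19/(-3872/992) = -19/(-3872*1/992) = -19/(-121/31) = -31/121*(-19) = 589/121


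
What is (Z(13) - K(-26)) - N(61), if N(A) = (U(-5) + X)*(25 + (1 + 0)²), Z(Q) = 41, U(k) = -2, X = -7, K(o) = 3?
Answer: 272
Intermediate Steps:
N(A) = -234 (N(A) = (-2 - 7)*(25 + (1 + 0)²) = -9*(25 + 1²) = -9*(25 + 1) = -9*26 = -234)
(Z(13) - K(-26)) - N(61) = (41 - 1*3) - 1*(-234) = (41 - 3) + 234 = 38 + 234 = 272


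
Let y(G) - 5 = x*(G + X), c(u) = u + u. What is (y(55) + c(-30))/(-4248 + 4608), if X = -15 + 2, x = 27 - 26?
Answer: -13/360 ≈ -0.036111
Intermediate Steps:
c(u) = 2*u
x = 1
X = -13
y(G) = -8 + G (y(G) = 5 + 1*(G - 13) = 5 + 1*(-13 + G) = 5 + (-13 + G) = -8 + G)
(y(55) + c(-30))/(-4248 + 4608) = ((-8 + 55) + 2*(-30))/(-4248 + 4608) = (47 - 60)/360 = -13*1/360 = -13/360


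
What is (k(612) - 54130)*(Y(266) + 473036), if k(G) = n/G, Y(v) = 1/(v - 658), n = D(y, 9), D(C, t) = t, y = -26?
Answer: -682538384343129/26656 ≈ -2.5605e+10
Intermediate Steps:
n = 9
Y(v) = 1/(-658 + v)
k(G) = 9/G
(k(612) - 54130)*(Y(266) + 473036) = (9/612 - 54130)*(1/(-658 + 266) + 473036) = (9*(1/612) - 54130)*(1/(-392) + 473036) = (1/68 - 54130)*(-1/392 + 473036) = -3680839/68*185430111/392 = -682538384343129/26656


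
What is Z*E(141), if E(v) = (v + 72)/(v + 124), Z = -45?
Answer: -1917/53 ≈ -36.170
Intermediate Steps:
E(v) = (72 + v)/(124 + v)
Z*E(141) = -45*(72 + 141)/(124 + 141) = -45*213/265 = -1917/53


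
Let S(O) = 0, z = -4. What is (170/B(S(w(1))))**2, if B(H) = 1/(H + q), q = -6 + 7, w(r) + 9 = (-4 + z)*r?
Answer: 28900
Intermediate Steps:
w(r) = -9 - 8*r (w(r) = -9 + (-4 - 4)*r = -9 - 8*r)
q = 1
B(H) = 1/(1 + H) (B(H) = 1/(H + 1) = 1/(1 + H))
(170/B(S(w(1))))**2 = (170/(1/(1 + 0)))**2 = (170/(1/1))**2 = (170/1)**2 = (170*1)**2 = 170**2 = 28900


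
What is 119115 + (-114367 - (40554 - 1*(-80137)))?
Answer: -115943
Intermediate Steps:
119115 + (-114367 - (40554 - 1*(-80137))) = 119115 + (-114367 - (40554 + 80137)) = 119115 + (-114367 - 1*120691) = 119115 + (-114367 - 120691) = 119115 - 235058 = -115943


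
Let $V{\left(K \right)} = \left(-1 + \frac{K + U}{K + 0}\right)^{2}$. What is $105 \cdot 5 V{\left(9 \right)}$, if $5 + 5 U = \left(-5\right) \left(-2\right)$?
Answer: $\frac{175}{27} \approx 6.4815$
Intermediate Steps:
$U = 1$ ($U = -1 + \frac{\left(-5\right) \left(-2\right)}{5} = -1 + \frac{1}{5} \cdot 10 = -1 + 2 = 1$)
$V{\left(K \right)} = \left(-1 + \frac{1 + K}{K}\right)^{2}$ ($V{\left(K \right)} = \left(-1 + \frac{K + 1}{K + 0}\right)^{2} = \left(-1 + \frac{1 + K}{K}\right)^{2}$)
$105 \cdot 5 V{\left(9 \right)} = \frac{105 \cdot 5}{81} = 525 \cdot \frac{1}{81} = \frac{175}{27}$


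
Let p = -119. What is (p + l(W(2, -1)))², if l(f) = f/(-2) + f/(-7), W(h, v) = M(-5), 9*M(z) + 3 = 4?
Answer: 2778889/196 ≈ 14178.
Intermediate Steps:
M(z) = ⅑ (M(z) = -⅓ + (⅑)*4 = -⅓ + 4/9 = ⅑)
W(h, v) = ⅑
l(f) = -9*f/14 (l(f) = f*(-½) + f*(-⅐) = -f/2 - f/7 = -9*f/14)
(p + l(W(2, -1)))² = (-119 - 9/14*⅑)² = (-119 - 1/14)² = (-1667/14)² = 2778889/196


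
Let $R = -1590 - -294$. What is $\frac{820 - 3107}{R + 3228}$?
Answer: $- \frac{2287}{1932} \approx -1.1837$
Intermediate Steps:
$R = -1296$ ($R = -1590 + 294 = -1296$)
$\frac{820 - 3107}{R + 3228} = \frac{820 - 3107}{-1296 + 3228} = - \frac{2287}{1932}$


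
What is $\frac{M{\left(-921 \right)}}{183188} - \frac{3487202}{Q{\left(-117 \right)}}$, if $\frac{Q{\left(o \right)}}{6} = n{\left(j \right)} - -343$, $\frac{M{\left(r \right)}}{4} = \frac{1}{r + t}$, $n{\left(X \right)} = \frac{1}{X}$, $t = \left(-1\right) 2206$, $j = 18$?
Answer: $- \frac{1498177501539889}{884304577325} \approx -1694.2$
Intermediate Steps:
$t = -2206$
$M{\left(r \right)} = \frac{4}{-2206 + r}$ ($M{\left(r \right)} = \frac{4}{r - 2206} = \frac{4}{-2206 + r}$)
$Q{\left(o \right)} = \frac{6175}{3}$ ($Q{\left(o \right)} = 6 \left(\frac{1}{18} - -343\right) = 6 \left(\frac{1}{18} + 343\right) = 6 \cdot \frac{6175}{18} = \frac{6175}{3}$)
$\frac{M{\left(-921 \right)}}{183188} - \frac{3487202}{Q{\left(-117 \right)}} = \frac{4 \frac{1}{-2206 - 921}}{183188} - \frac{3487202}{\frac{6175}{3}} = \frac{4}{-3127} \cdot \frac{1}{183188} - \frac{10461606}{6175} = 4 \left(- \frac{1}{3127}\right) \frac{1}{183188} - \frac{10461606}{6175} = \left(- \frac{4}{3127}\right) \frac{1}{183188} - \frac{10461606}{6175} = - \frac{1}{143207219} - \frac{10461606}{6175} = - \frac{1498177501539889}{884304577325}$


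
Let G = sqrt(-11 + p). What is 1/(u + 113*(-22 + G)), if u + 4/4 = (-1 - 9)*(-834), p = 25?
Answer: 5853/34078843 - 113*sqrt(14)/34078843 ≈ 0.00015934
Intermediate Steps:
G = sqrt(14) (G = sqrt(-11 + 25) = sqrt(14) ≈ 3.7417)
u = 8339 (u = -1 + (-1 - 9)*(-834) = -1 - 10*(-834) = -1 + 8340 = 8339)
1/(u + 113*(-22 + G)) = 1/(8339 + 113*(-22 + sqrt(14))) = 1/(8339 + (-2486 + 113*sqrt(14))) = 1/(5853 + 113*sqrt(14))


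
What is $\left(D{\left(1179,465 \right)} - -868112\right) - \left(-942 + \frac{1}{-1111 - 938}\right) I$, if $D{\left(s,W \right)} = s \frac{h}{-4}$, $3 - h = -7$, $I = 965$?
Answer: $\frac{7270650991}{4098} \approx 1.7742 \cdot 10^{6}$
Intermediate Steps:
$h = 10$ ($h = 3 - -7 = 3 + 7 = 10$)
$D{\left(s,W \right)} = - \frac{5 s}{2}$ ($D{\left(s,W \right)} = s \frac{10}{-4} = s 10 \left(- \frac{1}{4}\right) = s \left(- \frac{5}{2}\right) = - \frac{5 s}{2}$)
$\left(D{\left(1179,465 \right)} - -868112\right) - \left(-942 + \frac{1}{-1111 - 938}\right) I = \left(\left(- \frac{5}{2}\right) 1179 - -868112\right) - \left(-942 + \frac{1}{-1111 - 938}\right) 965 = \left(- \frac{5895}{2} + 868112\right) - \left(-942 + \frac{1}{-2049}\right) 965 = \frac{1730329}{2} - \left(-942 - \frac{1}{2049}\right) 965 = \frac{1730329}{2} - \left(- \frac{1930159}{2049}\right) 965 = \frac{1730329}{2} - - \frac{1862603435}{2049} = \frac{1730329}{2} + \frac{1862603435}{2049} = \frac{7270650991}{4098}$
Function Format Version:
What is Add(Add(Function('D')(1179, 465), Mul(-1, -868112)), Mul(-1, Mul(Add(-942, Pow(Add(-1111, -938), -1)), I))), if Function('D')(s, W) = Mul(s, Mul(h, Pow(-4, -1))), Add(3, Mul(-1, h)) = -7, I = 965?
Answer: Rational(7270650991, 4098) ≈ 1.7742e+6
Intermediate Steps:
h = 10 (h = Add(3, Mul(-1, -7)) = Add(3, 7) = 10)
Function('D')(s, W) = Mul(Rational(-5, 2), s) (Function('D')(s, W) = Mul(s, Mul(10, Pow(-4, -1))) = Mul(s, Mul(10, Rational(-1, 4))) = Mul(s, Rational(-5, 2)) = Mul(Rational(-5, 2), s))
Add(Add(Function('D')(1179, 465), Mul(-1, -868112)), Mul(-1, Mul(Add(-942, Pow(Add(-1111, -938), -1)), I))) = Add(Add(Mul(Rational(-5, 2), 1179), Mul(-1, -868112)), Mul(-1, Mul(Add(-942, Pow(Add(-1111, -938), -1)), 965))) = Add(Add(Rational(-5895, 2), 868112), Mul(-1, Mul(Add(-942, Pow(-2049, -1)), 965))) = Add(Rational(1730329, 2), Mul(-1, Mul(Add(-942, Rational(-1, 2049)), 965))) = Add(Rational(1730329, 2), Mul(-1, Mul(Rational(-1930159, 2049), 965))) = Add(Rational(1730329, 2), Mul(-1, Rational(-1862603435, 2049))) = Add(Rational(1730329, 2), Rational(1862603435, 2049)) = Rational(7270650991, 4098)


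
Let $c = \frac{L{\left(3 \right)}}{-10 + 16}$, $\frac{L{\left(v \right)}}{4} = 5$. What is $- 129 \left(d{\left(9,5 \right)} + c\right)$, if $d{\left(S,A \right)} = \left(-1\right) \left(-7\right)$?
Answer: $-1333$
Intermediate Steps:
$L{\left(v \right)} = 20$ ($L{\left(v \right)} = 4 \cdot 5 = 20$)
$c = \frac{10}{3}$ ($c = \frac{20}{-10 + 16} = \frac{20}{6} = 20 \cdot \frac{1}{6} = \frac{10}{3} \approx 3.3333$)
$d{\left(S,A \right)} = 7$
$- 129 \left(d{\left(9,5 \right)} + c\right) = - 129 \left(7 + \frac{10}{3}\right) = \left(-129\right) \frac{31}{3} = -1333$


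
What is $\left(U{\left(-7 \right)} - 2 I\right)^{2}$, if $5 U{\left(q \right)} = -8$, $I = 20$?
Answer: $\frac{43264}{25} \approx 1730.6$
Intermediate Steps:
$U{\left(q \right)} = - \frac{8}{5}$ ($U{\left(q \right)} = \frac{1}{5} \left(-8\right) = - \frac{8}{5}$)
$\left(U{\left(-7 \right)} - 2 I\right)^{2} = \left(- \frac{8}{5} - 40\right)^{2} = \left(- \frac{208}{5}\right)^{2} = \frac{43264}{25}$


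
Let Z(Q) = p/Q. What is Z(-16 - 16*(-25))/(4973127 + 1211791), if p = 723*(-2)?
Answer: -241/395834752 ≈ -6.0884e-7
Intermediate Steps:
p = -1446
Z(Q) = -1446/Q
Z(-16 - 16*(-25))/(4973127 + 1211791) = (-1446/(-16 - 16*(-25)))/(4973127 + 1211791) = -1446/(-16 + 400)/6184918 = -1446/384*(1/6184918) = -1446*1/384*(1/6184918) = -241/64*1/6184918 = -241/395834752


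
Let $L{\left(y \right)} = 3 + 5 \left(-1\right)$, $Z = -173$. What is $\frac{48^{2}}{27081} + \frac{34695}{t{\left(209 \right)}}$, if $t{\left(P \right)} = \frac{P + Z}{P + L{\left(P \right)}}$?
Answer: $\frac{2401137889}{12036} \approx 1.995 \cdot 10^{5}$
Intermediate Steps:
$L{\left(y \right)} = -2$ ($L{\left(y \right)} = 3 - 5 = -2$)
$t{\left(P \right)} = \frac{-173 + P}{-2 + P}$ ($t{\left(P \right)} = \frac{P - 173}{P - 2} = \frac{-173 + P}{-2 + P}$)
$\frac{48^{2}}{27081} + \frac{34695}{t{\left(209 \right)}} = \frac{48^{2}}{27081} + \frac{34695}{\frac{1}{-2 + 209} \left(-173 + 209\right)} = 2304 \cdot \frac{1}{27081} + \frac{34695}{\frac{1}{207} \cdot 36} = \frac{256}{3009} + \frac{34695}{\frac{1}{207} \cdot 36} = \frac{256}{3009} + \frac{34695}{\frac{4}{23}} = \frac{256}{3009} + 34695 \cdot \frac{23}{4} = \frac{256}{3009} + \frac{797985}{4} = \frac{2401137889}{12036}$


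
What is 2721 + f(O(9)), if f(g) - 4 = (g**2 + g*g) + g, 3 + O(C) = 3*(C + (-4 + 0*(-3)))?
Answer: 3025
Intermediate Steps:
O(C) = -15 + 3*C (O(C) = -3 + 3*(C + (-4 + 0*(-3))) = -3 + 3*(C + (-4 + 0)) = -3 + 3*(C - 4) = -3 + 3*(-4 + C) = -3 + (-12 + 3*C) = -15 + 3*C)
f(g) = 4 + g + 2*g**2 (f(g) = 4 + ((g**2 + g*g) + g) = 4 + ((g**2 + g**2) + g) = 4 + (2*g**2 + g) = 4 + (g + 2*g**2) = 4 + g + 2*g**2)
2721 + f(O(9)) = 2721 + (4 + (-15 + 3*9) + 2*(-15 + 3*9)**2) = 2721 + (4 + (-15 + 27) + 2*(-15 + 27)**2) = 2721 + (4 + 12 + 2*12**2) = 2721 + (4 + 12 + 2*144) = 2721 + (4 + 12 + 288) = 2721 + 304 = 3025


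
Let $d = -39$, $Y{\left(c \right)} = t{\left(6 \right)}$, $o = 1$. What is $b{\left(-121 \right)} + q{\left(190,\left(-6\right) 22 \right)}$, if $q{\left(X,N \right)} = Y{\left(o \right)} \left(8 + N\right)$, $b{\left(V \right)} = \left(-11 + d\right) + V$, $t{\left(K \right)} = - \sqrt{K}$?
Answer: $-171 + 124 \sqrt{6} \approx 132.74$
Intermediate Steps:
$Y{\left(c \right)} = - \sqrt{6}$
$b{\left(V \right)} = -50 + V$ ($b{\left(V \right)} = \left(-11 - 39\right) + V = -50 + V$)
$q{\left(X,N \right)} = - \sqrt{6} \left(8 + N\right)$
$b{\left(-121 \right)} + q{\left(190,\left(-6\right) 22 \right)} = \left(-50 - 121\right) + \sqrt{6} \left(-8 - \left(-6\right) 22\right) = -171 + \sqrt{6} \left(-8 - -132\right) = -171 + \sqrt{6} \left(-8 + 132\right) = -171 + \sqrt{6} \cdot 124 = -171 + 124 \sqrt{6}$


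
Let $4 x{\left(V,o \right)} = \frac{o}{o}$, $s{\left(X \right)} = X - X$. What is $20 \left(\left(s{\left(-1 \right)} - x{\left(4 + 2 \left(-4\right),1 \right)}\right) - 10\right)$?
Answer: $-205$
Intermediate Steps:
$s{\left(X \right)} = 0$
$x{\left(V,o \right)} = \frac{1}{4}$ ($x{\left(V,o \right)} = \frac{o \frac{1}{o}}{4} = \frac{1}{4} \cdot 1 = \frac{1}{4}$)
$20 \left(\left(s{\left(-1 \right)} - x{\left(4 + 2 \left(-4\right),1 \right)}\right) - 10\right) = 20 \left(\left(0 - \frac{1}{4}\right) - 10\right) = 20 \left(- \frac{1}{4} - 10\right) = 20 \left(- \frac{41}{4}\right) = -205$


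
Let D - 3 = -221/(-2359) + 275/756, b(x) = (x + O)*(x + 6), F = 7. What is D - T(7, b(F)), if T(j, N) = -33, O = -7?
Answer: 1326905/36396 ≈ 36.457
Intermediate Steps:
b(x) = (-7 + x)*(6 + x) (b(x) = (x - 7)*(x + 6) = (-7 + x)*(6 + x))
D = 125837/36396 (D = 3 + (-221/(-2359) + 275/756) = 3 + (-221*(-1/2359) + 275*(1/756)) = 3 + (221/2359 + 275/756) = 3 + 16649/36396 = 125837/36396 ≈ 3.4574)
D - T(7, b(F)) = 125837/36396 - 1*(-33) = 125837/36396 + 33 = 1326905/36396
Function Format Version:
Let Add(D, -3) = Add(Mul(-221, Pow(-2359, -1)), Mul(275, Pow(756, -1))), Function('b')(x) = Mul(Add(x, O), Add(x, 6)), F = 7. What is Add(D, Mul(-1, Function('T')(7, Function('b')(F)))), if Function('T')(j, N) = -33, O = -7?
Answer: Rational(1326905, 36396) ≈ 36.457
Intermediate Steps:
Function('b')(x) = Mul(Add(-7, x), Add(6, x)) (Function('b')(x) = Mul(Add(x, -7), Add(x, 6)) = Mul(Add(-7, x), Add(6, x)))
D = Rational(125837, 36396) (D = Add(3, Add(Mul(-221, Pow(-2359, -1)), Mul(275, Pow(756, -1)))) = Add(3, Add(Mul(-221, Rational(-1, 2359)), Mul(275, Rational(1, 756)))) = Add(3, Add(Rational(221, 2359), Rational(275, 756))) = Add(3, Rational(16649, 36396)) = Rational(125837, 36396) ≈ 3.4574)
Add(D, Mul(-1, Function('T')(7, Function('b')(F)))) = Add(Rational(125837, 36396), Mul(-1, -33)) = Add(Rational(125837, 36396), 33) = Rational(1326905, 36396)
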